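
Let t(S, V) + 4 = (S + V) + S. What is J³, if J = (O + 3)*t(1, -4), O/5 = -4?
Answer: 1061208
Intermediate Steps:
O = -20 (O = 5*(-4) = -20)
t(S, V) = -4 + V + 2*S (t(S, V) = -4 + ((S + V) + S) = -4 + (V + 2*S) = -4 + V + 2*S)
J = 102 (J = (-20 + 3)*(-4 - 4 + 2*1) = -17*(-4 - 4 + 2) = -17*(-6) = 102)
J³ = 102³ = 1061208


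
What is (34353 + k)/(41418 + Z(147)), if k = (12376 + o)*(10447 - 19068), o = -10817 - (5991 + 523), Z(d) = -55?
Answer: 6107344/5909 ≈ 1033.6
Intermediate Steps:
o = -17331 (o = -10817 - 1*6514 = -10817 - 6514 = -17331)
k = 42717055 (k = (12376 - 17331)*(10447 - 19068) = -4955*(-8621) = 42717055)
(34353 + k)/(41418 + Z(147)) = (34353 + 42717055)/(41418 - 55) = 42751408/41363 = 42751408*(1/41363) = 6107344/5909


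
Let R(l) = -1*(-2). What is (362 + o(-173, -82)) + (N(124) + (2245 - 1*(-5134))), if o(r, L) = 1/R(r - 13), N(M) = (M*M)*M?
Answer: 3828731/2 ≈ 1.9144e+6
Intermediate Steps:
N(M) = M³ (N(M) = M²*M = M³)
R(l) = 2
o(r, L) = ½ (o(r, L) = 1/2 = ½)
(362 + o(-173, -82)) + (N(124) + (2245 - 1*(-5134))) = (362 + ½) + (124³ + (2245 - 1*(-5134))) = 725/2 + (1906624 + (2245 + 5134)) = 725/2 + (1906624 + 7379) = 725/2 + 1914003 = 3828731/2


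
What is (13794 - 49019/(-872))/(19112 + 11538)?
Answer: 12077387/26726800 ≈ 0.45188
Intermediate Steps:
(13794 - 49019/(-872))/(19112 + 11538) = (13794 - 49019*(-1/872))/30650 = (13794 + 49019/872)*(1/30650) = (12077387/872)*(1/30650) = 12077387/26726800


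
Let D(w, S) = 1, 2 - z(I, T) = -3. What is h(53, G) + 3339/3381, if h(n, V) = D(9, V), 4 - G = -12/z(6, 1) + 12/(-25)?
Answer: 320/161 ≈ 1.9876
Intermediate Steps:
z(I, T) = 5 (z(I, T) = 2 - 1*(-3) = 2 + 3 = 5)
G = 172/25 (G = 4 - (-12/5 + 12/(-25)) = 4 - (-12*⅕ + 12*(-1/25)) = 4 - (-12/5 - 12/25) = 4 - 1*(-72/25) = 4 + 72/25 = 172/25 ≈ 6.8800)
h(n, V) = 1
h(53, G) + 3339/3381 = 1 + 3339/3381 = 1 + 3339*(1/3381) = 1 + 159/161 = 320/161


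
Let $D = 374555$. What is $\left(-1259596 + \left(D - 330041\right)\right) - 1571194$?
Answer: $-2786276$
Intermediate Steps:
$\left(-1259596 + \left(D - 330041\right)\right) - 1571194 = \left(-1259596 + \left(374555 - 330041\right)\right) - 1571194 = \left(-1259596 + 44514\right) - 1571194 = -1215082 - 1571194 = -2786276$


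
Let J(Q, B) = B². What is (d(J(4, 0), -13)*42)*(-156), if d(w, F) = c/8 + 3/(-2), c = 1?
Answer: 9009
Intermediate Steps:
d(w, F) = -11/8 (d(w, F) = 1/8 + 3/(-2) = 1*(⅛) + 3*(-½) = ⅛ - 3/2 = -11/8)
(d(J(4, 0), -13)*42)*(-156) = -11/8*42*(-156) = -231/4*(-156) = 9009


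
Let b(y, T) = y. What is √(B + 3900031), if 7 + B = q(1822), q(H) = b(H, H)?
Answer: √3901846 ≈ 1975.3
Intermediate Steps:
q(H) = H
B = 1815 (B = -7 + 1822 = 1815)
√(B + 3900031) = √(1815 + 3900031) = √3901846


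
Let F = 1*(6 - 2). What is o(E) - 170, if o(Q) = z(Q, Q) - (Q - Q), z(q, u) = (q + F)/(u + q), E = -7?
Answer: -2377/14 ≈ -169.79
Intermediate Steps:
F = 4 (F = 1*4 = 4)
z(q, u) = (4 + q)/(q + u) (z(q, u) = (q + 4)/(u + q) = (4 + q)/(q + u))
o(Q) = (4 + Q)/(2*Q) (o(Q) = (4 + Q)/(Q + Q) - (Q - Q) = (4 + Q)/((2*Q)) - 1*0 = (1/(2*Q))*(4 + Q) + 0 = (4 + Q)/(2*Q) + 0 = (4 + Q)/(2*Q))
o(E) - 170 = (1/2)*(4 - 7)/(-7) - 170 = (1/2)*(-1/7)*(-3) - 170 = 3/14 - 170 = -2377/14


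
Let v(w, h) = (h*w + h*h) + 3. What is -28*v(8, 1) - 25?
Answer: -361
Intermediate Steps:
v(w, h) = 3 + h² + h*w (v(w, h) = (h*w + h²) + 3 = (h² + h*w) + 3 = 3 + h² + h*w)
-28*v(8, 1) - 25 = -28*(3 + 1² + 1*8) - 25 = -28*(3 + 1 + 8) - 25 = -28*12 - 25 = -336 - 25 = -361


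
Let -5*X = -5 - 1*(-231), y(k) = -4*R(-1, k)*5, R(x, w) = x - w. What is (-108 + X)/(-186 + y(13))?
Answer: -383/235 ≈ -1.6298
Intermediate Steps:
y(k) = 20 + 20*k (y(k) = -4*(-1 - k)*5 = (4 + 4*k)*5 = 20 + 20*k)
X = -226/5 (X = -(-5 - 1*(-231))/5 = -(-5 + 231)/5 = -⅕*226 = -226/5 ≈ -45.200)
(-108 + X)/(-186 + y(13)) = (-108 - 226/5)/(-186 + (20 + 20*13)) = -766/(5*(-186 + (20 + 260))) = -766/(5*(-186 + 280)) = -766/5/94 = -766/5*1/94 = -383/235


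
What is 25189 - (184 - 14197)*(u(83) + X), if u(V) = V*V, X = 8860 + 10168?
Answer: 363200110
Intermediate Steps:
X = 19028
u(V) = V²
25189 - (184 - 14197)*(u(83) + X) = 25189 - (184 - 14197)*(83² + 19028) = 25189 - (-14013)*(6889 + 19028) = 25189 - (-14013)*25917 = 25189 - 1*(-363174921) = 25189 + 363174921 = 363200110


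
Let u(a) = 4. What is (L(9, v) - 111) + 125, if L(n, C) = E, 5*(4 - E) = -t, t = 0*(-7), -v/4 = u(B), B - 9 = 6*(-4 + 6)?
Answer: 18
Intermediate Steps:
B = 21 (B = 9 + 6*(-4 + 6) = 9 + 6*2 = 9 + 12 = 21)
v = -16 (v = -4*4 = -16)
t = 0
E = 4 (E = 4 - (-1)*0/5 = 4 - ⅕*0 = 4 + 0 = 4)
L(n, C) = 4
(L(9, v) - 111) + 125 = (4 - 111) + 125 = -107 + 125 = 18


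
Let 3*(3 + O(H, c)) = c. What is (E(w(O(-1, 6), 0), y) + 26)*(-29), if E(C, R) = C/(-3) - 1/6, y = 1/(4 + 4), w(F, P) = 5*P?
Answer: -4495/6 ≈ -749.17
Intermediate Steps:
O(H, c) = -3 + c/3
y = ⅛ (y = 1/8 = ⅛ ≈ 0.12500)
E(C, R) = -⅙ - C/3 (E(C, R) = C*(-⅓) - 1*⅙ = -C/3 - ⅙ = -⅙ - C/3)
(E(w(O(-1, 6), 0), y) + 26)*(-29) = ((-⅙ - 5*0/3) + 26)*(-29) = ((-⅙ - ⅓*0) + 26)*(-29) = ((-⅙ + 0) + 26)*(-29) = (-⅙ + 26)*(-29) = (155/6)*(-29) = -4495/6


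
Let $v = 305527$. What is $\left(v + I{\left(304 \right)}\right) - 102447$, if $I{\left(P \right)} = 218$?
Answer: $203298$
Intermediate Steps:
$\left(v + I{\left(304 \right)}\right) - 102447 = \left(305527 + 218\right) - 102447 = 305745 - 102447 = 203298$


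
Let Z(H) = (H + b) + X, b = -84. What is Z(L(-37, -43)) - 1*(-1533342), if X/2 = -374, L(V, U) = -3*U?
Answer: 1532639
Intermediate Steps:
X = -748 (X = 2*(-374) = -748)
Z(H) = -832 + H (Z(H) = (H - 84) - 748 = (-84 + H) - 748 = -832 + H)
Z(L(-37, -43)) - 1*(-1533342) = (-832 - 3*(-43)) - 1*(-1533342) = (-832 + 129) + 1533342 = -703 + 1533342 = 1532639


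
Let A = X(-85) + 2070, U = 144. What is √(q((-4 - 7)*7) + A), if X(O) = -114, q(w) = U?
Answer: 10*√21 ≈ 45.826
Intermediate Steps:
q(w) = 144
A = 1956 (A = -114 + 2070 = 1956)
√(q((-4 - 7)*7) + A) = √(144 + 1956) = √2100 = 10*√21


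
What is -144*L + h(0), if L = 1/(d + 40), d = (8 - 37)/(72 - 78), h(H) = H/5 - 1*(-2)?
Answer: -326/269 ≈ -1.2119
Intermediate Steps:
h(H) = 2 + H/5 (h(H) = H*(⅕) + 2 = H/5 + 2 = 2 + H/5)
d = 29/6 (d = -29/(-6) = -29*(-⅙) = 29/6 ≈ 4.8333)
L = 6/269 (L = 1/(29/6 + 40) = 1/(269/6) = 6/269 ≈ 0.022305)
-144*L + h(0) = -144*6/269 + (2 + (⅕)*0) = -864/269 + (2 + 0) = -864/269 + 2 = -326/269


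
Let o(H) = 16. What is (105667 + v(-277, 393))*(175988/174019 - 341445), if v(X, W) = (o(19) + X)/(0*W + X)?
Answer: -1739158481093919340/48203263 ≈ -3.6080e+10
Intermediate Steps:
v(X, W) = (16 + X)/X (v(X, W) = (16 + X)/(0*W + X) = (16 + X)/(0 + X) = (16 + X)/X)
(105667 + v(-277, 393))*(175988/174019 - 341445) = (105667 + (16 - 277)/(-277))*(175988/174019 - 341445) = (105667 - 1/277*(-261))*(175988*(1/174019) - 341445) = (105667 + 261/277)*(175988/174019 - 341445) = (29270020/277)*(-59417741467/174019) = -1739158481093919340/48203263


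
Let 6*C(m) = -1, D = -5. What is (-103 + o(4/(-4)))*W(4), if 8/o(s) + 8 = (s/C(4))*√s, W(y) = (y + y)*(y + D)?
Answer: 20728/25 + 96*I/25 ≈ 829.12 + 3.84*I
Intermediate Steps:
C(m) = -⅙ (C(m) = (⅙)*(-1) = -⅙)
W(y) = 2*y*(-5 + y) (W(y) = (y + y)*(y - 5) = (2*y)*(-5 + y) = 2*y*(-5 + y))
o(s) = 8/(-8 - 6*s^(3/2)) (o(s) = 8/(-8 + (s/(-⅙))*√s) = 8/(-8 + (s*(-6))*√s) = 8/(-8 + (-6*s)*√s) = 8/(-8 - 6*s^(3/2)))
(-103 + o(4/(-4)))*W(4) = (-103 - 4/(4 + 3*(4/(-4))^(3/2)))*(2*4*(-5 + 4)) = (-103 - 4/(4 + 3*(4*(-¼))^(3/2)))*(2*4*(-1)) = (-103 - 4/(4 + 3*(-1)^(3/2)))*(-8) = (-103 - 4/(4 + 3*(-I)))*(-8) = (-103 - 4*(4 + 3*I)/25)*(-8) = 824 + 32*(4 + 3*I)/25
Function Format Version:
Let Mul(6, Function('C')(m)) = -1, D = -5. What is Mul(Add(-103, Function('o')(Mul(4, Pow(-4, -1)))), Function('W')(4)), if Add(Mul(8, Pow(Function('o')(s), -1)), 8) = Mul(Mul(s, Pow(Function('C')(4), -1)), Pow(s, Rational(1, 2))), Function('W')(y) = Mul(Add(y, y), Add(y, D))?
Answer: Add(Rational(20728, 25), Mul(Rational(96, 25), I)) ≈ Add(829.12, Mul(3.8400, I))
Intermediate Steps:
Function('C')(m) = Rational(-1, 6) (Function('C')(m) = Mul(Rational(1, 6), -1) = Rational(-1, 6))
Function('W')(y) = Mul(2, y, Add(-5, y)) (Function('W')(y) = Mul(Add(y, y), Add(y, -5)) = Mul(Mul(2, y), Add(-5, y)) = Mul(2, y, Add(-5, y)))
Function('o')(s) = Mul(8, Pow(Add(-8, Mul(-6, Pow(s, Rational(3, 2)))), -1)) (Function('o')(s) = Mul(8, Pow(Add(-8, Mul(Mul(s, Pow(Rational(-1, 6), -1)), Pow(s, Rational(1, 2)))), -1)) = Mul(8, Pow(Add(-8, Mul(Mul(s, -6), Pow(s, Rational(1, 2)))), -1)) = Mul(8, Pow(Add(-8, Mul(Mul(-6, s), Pow(s, Rational(1, 2)))), -1)) = Mul(8, Pow(Add(-8, Mul(-6, Pow(s, Rational(3, 2)))), -1)))
Mul(Add(-103, Function('o')(Mul(4, Pow(-4, -1)))), Function('W')(4)) = Mul(Add(-103, Mul(-4, Pow(Add(4, Mul(3, Pow(Mul(4, Pow(-4, -1)), Rational(3, 2)))), -1))), Mul(2, 4, Add(-5, 4))) = Mul(Add(-103, Mul(-4, Pow(Add(4, Mul(3, Pow(Mul(4, Rational(-1, 4)), Rational(3, 2)))), -1))), Mul(2, 4, -1)) = Mul(Add(-103, Mul(-4, Pow(Add(4, Mul(3, Pow(-1, Rational(3, 2)))), -1))), -8) = Mul(Add(-103, Mul(-4, Pow(Add(4, Mul(3, Mul(-1, I))), -1))), -8) = Mul(Add(-103, Mul(-4, Pow(Add(4, Mul(-3, I)), -1))), -8) = Mul(Add(-103, Mul(-4, Mul(Rational(1, 25), Add(4, Mul(3, I))))), -8) = Mul(Add(-103, Mul(Rational(-4, 25), Add(4, Mul(3, I)))), -8) = Add(824, Mul(Rational(32, 25), Add(4, Mul(3, I))))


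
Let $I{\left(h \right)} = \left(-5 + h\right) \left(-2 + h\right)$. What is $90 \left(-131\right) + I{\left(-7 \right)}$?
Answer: $-11682$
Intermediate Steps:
$90 \left(-131\right) + I{\left(-7 \right)} = 90 \left(-131\right) + \left(10 + \left(-7\right)^{2} - -49\right) = -11790 + \left(10 + 49 + 49\right) = -11790 + 108 = -11682$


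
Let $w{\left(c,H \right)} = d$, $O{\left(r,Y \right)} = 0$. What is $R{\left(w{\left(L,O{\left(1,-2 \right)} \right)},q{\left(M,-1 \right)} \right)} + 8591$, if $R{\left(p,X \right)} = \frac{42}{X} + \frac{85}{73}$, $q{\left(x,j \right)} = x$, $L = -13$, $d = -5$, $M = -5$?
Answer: $\frac{3133074}{365} \approx 8583.8$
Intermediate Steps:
$w{\left(c,H \right)} = -5$
$R{\left(p,X \right)} = \frac{85}{73} + \frac{42}{X}$ ($R{\left(p,X \right)} = \frac{42}{X} + 85 \cdot \frac{1}{73} = \frac{42}{X} + \frac{85}{73} = \frac{85}{73} + \frac{42}{X}$)
$R{\left(w{\left(L,O{\left(1,-2 \right)} \right)},q{\left(M,-1 \right)} \right)} + 8591 = \left(\frac{85}{73} + \frac{42}{-5}\right) + 8591 = \left(\frac{85}{73} + 42 \left(- \frac{1}{5}\right)\right) + 8591 = \left(\frac{85}{73} - \frac{42}{5}\right) + 8591 = - \frac{2641}{365} + 8591 = \frac{3133074}{365}$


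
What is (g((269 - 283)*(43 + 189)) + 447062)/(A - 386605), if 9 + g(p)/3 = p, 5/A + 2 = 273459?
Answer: -119580284987/105719843480 ≈ -1.1311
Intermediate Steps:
A = 5/273457 (A = 5/(-2 + 273459) = 5/273457 ≈ 1.8284e-5)
g(p) = -27 + 3*p
(g((269 - 283)*(43 + 189)) + 447062)/(A - 386605) = ((-27 + 3*((269 - 283)*(43 + 189))) + 447062)/(5/273457 - 386605) = ((-27 + 3*(-14*232)) + 447062)/(-105719843480/273457) = ((-27 + 3*(-3248)) + 447062)*(-273457/105719843480) = ((-27 - 9744) + 447062)*(-273457/105719843480) = (-9771 + 447062)*(-273457/105719843480) = 437291*(-273457/105719843480) = -119580284987/105719843480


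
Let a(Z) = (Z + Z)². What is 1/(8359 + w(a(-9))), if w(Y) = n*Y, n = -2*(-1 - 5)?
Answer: 1/12247 ≈ 8.1653e-5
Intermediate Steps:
n = 12 (n = -2*(-6) = 12)
a(Z) = 4*Z² (a(Z) = (2*Z)² = 4*Z²)
w(Y) = 12*Y
1/(8359 + w(a(-9))) = 1/(8359 + 12*(4*(-9)²)) = 1/(8359 + 12*(4*81)) = 1/(8359 + 12*324) = 1/(8359 + 3888) = 1/12247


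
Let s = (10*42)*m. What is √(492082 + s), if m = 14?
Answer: √497962 ≈ 705.66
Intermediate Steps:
s = 5880 (s = (10*42)*14 = 420*14 = 5880)
√(492082 + s) = √(492082 + 5880) = √497962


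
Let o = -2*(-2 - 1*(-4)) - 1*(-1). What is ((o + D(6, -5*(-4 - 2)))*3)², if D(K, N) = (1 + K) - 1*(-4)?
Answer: 576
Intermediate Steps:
D(K, N) = 5 + K (D(K, N) = (1 + K) + 4 = 5 + K)
o = -3 (o = -2*(-2 + 4) + 1 = -2*2 + 1 = -4 + 1 = -3)
((o + D(6, -5*(-4 - 2)))*3)² = ((-3 + (5 + 6))*3)² = ((-3 + 11)*3)² = (8*3)² = 24² = 576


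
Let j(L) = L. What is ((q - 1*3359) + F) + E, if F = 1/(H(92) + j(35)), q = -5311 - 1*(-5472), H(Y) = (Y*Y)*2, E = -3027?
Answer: -105594674/16963 ≈ -6225.0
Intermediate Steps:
H(Y) = 2*Y² (H(Y) = Y²*2 = 2*Y²)
q = 161 (q = -5311 + 5472 = 161)
F = 1/16963 (F = 1/(2*92² + 35) = 1/(2*8464 + 35) = 1/(16928 + 35) = 1/16963 ≈ 5.8952e-5)
((q - 1*3359) + F) + E = ((161 - 1*3359) + 1/16963) - 3027 = ((161 - 3359) + 1/16963) - 3027 = (-3198 + 1/16963) - 3027 = -54247673/16963 - 3027 = -105594674/16963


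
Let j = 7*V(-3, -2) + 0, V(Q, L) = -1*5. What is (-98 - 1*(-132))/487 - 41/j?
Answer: 21157/17045 ≈ 1.2412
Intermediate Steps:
V(Q, L) = -5
j = -35 (j = 7*(-5) + 0 = -35 + 0 = -35)
(-98 - 1*(-132))/487 - 41/j = (-98 - 1*(-132))/487 - 41/(-35) = (-98 + 132)*(1/487) - 41*(-1/35) = 34*(1/487) + 41/35 = 34/487 + 41/35 = 21157/17045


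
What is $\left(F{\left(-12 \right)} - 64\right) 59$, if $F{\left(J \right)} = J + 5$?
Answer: $-4189$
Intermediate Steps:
$F{\left(J \right)} = 5 + J$
$\left(F{\left(-12 \right)} - 64\right) 59 = \left(\left(5 - 12\right) - 64\right) 59 = \left(-7 - 64\right) 59 = \left(-71\right) 59 = -4189$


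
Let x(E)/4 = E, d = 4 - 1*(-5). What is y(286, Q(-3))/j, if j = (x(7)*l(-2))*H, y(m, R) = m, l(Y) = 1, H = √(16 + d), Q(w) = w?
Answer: 143/70 ≈ 2.0429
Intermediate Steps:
d = 9 (d = 4 + 5 = 9)
x(E) = 4*E
H = 5 (H = √(16 + 9) = √25 = 5)
j = 140 (j = ((4*7)*1)*5 = (28*1)*5 = 28*5 = 140)
y(286, Q(-3))/j = 286/140 = 286*(1/140) = 143/70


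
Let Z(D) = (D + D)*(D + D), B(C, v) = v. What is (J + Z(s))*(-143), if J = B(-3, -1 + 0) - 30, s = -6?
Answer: -16159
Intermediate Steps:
Z(D) = 4*D² (Z(D) = (2*D)*(2*D) = 4*D²)
J = -31 (J = (-1 + 0) - 30 = -1 - 30 = -31)
(J + Z(s))*(-143) = (-31 + 4*(-6)²)*(-143) = (-31 + 4*36)*(-143) = (-31 + 144)*(-143) = 113*(-143) = -16159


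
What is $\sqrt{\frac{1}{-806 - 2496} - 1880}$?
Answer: $\frac{7 i \sqrt{418327078}}{3302} \approx 43.359 i$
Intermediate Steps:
$\sqrt{\frac{1}{-806 - 2496} - 1880} = \sqrt{\frac{1}{-3302} - 1880} = \sqrt{- \frac{1}{3302} - 1880} = \sqrt{- \frac{6207761}{3302}} = \frac{7 i \sqrt{418327078}}{3302}$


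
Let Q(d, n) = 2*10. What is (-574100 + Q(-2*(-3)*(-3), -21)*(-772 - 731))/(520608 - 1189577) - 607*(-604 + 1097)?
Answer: -200189038059/668969 ≈ -2.9925e+5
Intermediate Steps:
Q(d, n) = 20
(-574100 + Q(-2*(-3)*(-3), -21)*(-772 - 731))/(520608 - 1189577) - 607*(-604 + 1097) = (-574100 + 20*(-772 - 731))/(520608 - 1189577) - 607*(-604 + 1097) = (-574100 + 20*(-1503))/(-668969) - 607*493 = (-574100 - 30060)*(-1/668969) - 299251 = -604160*(-1/668969) - 299251 = 604160/668969 - 299251 = -200189038059/668969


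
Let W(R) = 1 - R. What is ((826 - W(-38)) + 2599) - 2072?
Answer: 1314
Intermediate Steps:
((826 - W(-38)) + 2599) - 2072 = ((826 - (1 - 1*(-38))) + 2599) - 2072 = ((826 - (1 + 38)) + 2599) - 2072 = ((826 - 1*39) + 2599) - 2072 = ((826 - 39) + 2599) - 2072 = (787 + 2599) - 2072 = 3386 - 2072 = 1314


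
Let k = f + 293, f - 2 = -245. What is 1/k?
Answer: 1/50 ≈ 0.020000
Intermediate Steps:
f = -243 (f = 2 - 245 = -243)
k = 50 (k = -243 + 293 = 50)
1/k = 1/50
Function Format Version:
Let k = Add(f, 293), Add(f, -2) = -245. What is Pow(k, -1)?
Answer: Rational(1, 50) ≈ 0.020000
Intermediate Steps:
f = -243 (f = Add(2, -245) = -243)
k = 50 (k = Add(-243, 293) = 50)
Pow(k, -1) = Pow(50, -1) = Rational(1, 50)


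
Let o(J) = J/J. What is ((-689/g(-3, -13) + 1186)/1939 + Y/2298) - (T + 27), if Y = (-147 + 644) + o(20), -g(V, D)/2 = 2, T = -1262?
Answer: 3671351367/2970548 ≈ 1235.9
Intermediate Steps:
o(J) = 1
g(V, D) = -4 (g(V, D) = -2*2 = -4)
Y = 498 (Y = (-147 + 644) + 1 = 497 + 1 = 498)
((-689/g(-3, -13) + 1186)/1939 + Y/2298) - (T + 27) = ((-689/(-4) + 1186)/1939 + 498/2298) - (-1262 + 27) = ((-689*(-¼) + 1186)*(1/1939) + 498*(1/2298)) - 1*(-1235) = ((689/4 + 1186)*(1/1939) + 83/383) + 1235 = ((5433/4)*(1/1939) + 83/383) + 1235 = (5433/7756 + 83/383) + 1235 = 2724587/2970548 + 1235 = 3671351367/2970548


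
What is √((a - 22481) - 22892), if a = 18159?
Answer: I*√27214 ≈ 164.97*I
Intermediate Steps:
√((a - 22481) - 22892) = √((18159 - 22481) - 22892) = √(-4322 - 22892) = √(-27214) = I*√27214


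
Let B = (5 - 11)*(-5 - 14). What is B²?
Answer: 12996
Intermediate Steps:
B = 114 (B = -6*(-19) = 114)
B² = 114² = 12996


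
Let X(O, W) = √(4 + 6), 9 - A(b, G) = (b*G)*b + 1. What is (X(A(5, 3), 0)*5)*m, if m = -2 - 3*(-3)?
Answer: 35*√10 ≈ 110.68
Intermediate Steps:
A(b, G) = 8 - G*b² (A(b, G) = 9 - ((b*G)*b + 1) = 9 - ((G*b)*b + 1) = 9 - (G*b² + 1) = 9 - (1 + G*b²) = 9 + (-1 - G*b²) = 8 - G*b²)
X(O, W) = √10
m = 7 (m = -2 + 9 = 7)
(X(A(5, 3), 0)*5)*m = (√10*5)*7 = (5*√10)*7 = 35*√10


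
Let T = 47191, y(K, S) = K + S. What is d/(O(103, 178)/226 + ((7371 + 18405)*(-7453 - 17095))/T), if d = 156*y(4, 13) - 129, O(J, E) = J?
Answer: -26908213818/142996469375 ≈ -0.18817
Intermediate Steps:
d = 2523 (d = 156*(4 + 13) - 129 = 156*17 - 129 = 2652 - 129 = 2523)
d/(O(103, 178)/226 + ((7371 + 18405)*(-7453 - 17095))/T) = 2523/(103/226 + ((7371 + 18405)*(-7453 - 17095))/47191) = 2523/(103*(1/226) + (25776*(-24548))*(1/47191)) = 2523/(103/226 - 632749248*1/47191) = 2523/(103/226 - 632749248/47191) = 2523/(-142996469375/10665166) = 2523*(-10665166/142996469375) = -26908213818/142996469375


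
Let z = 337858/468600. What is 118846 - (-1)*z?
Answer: 27845786729/234300 ≈ 1.1885e+5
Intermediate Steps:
z = 168929/234300 (z = 337858*(1/468600) = 168929/234300 ≈ 0.72099)
118846 - (-1)*z = 118846 - (-1)*168929/234300 = 118846 - 1*(-168929/234300) = 118846 + 168929/234300 = 27845786729/234300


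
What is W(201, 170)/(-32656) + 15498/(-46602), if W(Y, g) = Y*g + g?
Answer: -9751923/7045532 ≈ -1.3841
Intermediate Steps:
W(Y, g) = g + Y*g
W(201, 170)/(-32656) + 15498/(-46602) = (170*(1 + 201))/(-32656) + 15498/(-46602) = (170*202)*(-1/32656) + 15498*(-1/46602) = 34340*(-1/32656) - 287/863 = -8585/8164 - 287/863 = -9751923/7045532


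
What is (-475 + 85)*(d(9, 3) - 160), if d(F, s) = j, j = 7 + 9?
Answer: 56160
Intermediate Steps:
j = 16
d(F, s) = 16
(-475 + 85)*(d(9, 3) - 160) = (-475 + 85)*(16 - 160) = -390*(-144) = 56160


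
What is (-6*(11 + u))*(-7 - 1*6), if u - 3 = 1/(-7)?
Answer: 7566/7 ≈ 1080.9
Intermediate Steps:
u = 20/7 (u = 3 + 1/(-7) = 3 - 1/7 = 20/7 ≈ 2.8571)
(-6*(11 + u))*(-7 - 1*6) = (-6*(11 + 20/7))*(-7 - 1*6) = (-6*97/7)*(-7 - 6) = -582/7*(-13) = 7566/7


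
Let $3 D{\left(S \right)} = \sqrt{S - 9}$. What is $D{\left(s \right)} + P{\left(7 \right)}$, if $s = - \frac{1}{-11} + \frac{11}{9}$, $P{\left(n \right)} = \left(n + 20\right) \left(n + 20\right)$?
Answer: $729 + \frac{i \sqrt{8371}}{99} \approx 729.0 + 0.92417 i$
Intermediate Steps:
$P{\left(n \right)} = \left(20 + n\right)^{2}$ ($P{\left(n \right)} = \left(20 + n\right) \left(20 + n\right) = \left(20 + n\right)^{2}$)
$s = \frac{130}{99}$ ($s = \left(-1\right) \left(- \frac{1}{11}\right) + 11 \cdot \frac{1}{9} = \frac{1}{11} + \frac{11}{9} = \frac{130}{99} \approx 1.3131$)
$D{\left(S \right)} = \frac{\sqrt{-9 + S}}{3}$ ($D{\left(S \right)} = \frac{\sqrt{S - 9}}{3} = \frac{\sqrt{-9 + S}}{3}$)
$D{\left(s \right)} + P{\left(7 \right)} = \frac{\sqrt{-9 + \frac{130}{99}}}{3} + \left(20 + 7\right)^{2} = \frac{\sqrt{- \frac{761}{99}}}{3} + 27^{2} = \frac{\frac{1}{33} i \sqrt{8371}}{3} + 729 = \frac{i \sqrt{8371}}{99} + 729 = 729 + \frac{i \sqrt{8371}}{99}$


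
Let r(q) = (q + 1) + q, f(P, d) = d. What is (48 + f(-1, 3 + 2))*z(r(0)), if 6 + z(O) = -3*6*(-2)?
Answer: 1590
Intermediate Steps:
r(q) = 1 + 2*q (r(q) = (1 + q) + q = 1 + 2*q)
z(O) = 30 (z(O) = -6 - 3*6*(-2) = -6 - 18*(-2) = -6 + 36 = 30)
(48 + f(-1, 3 + 2))*z(r(0)) = (48 + (3 + 2))*30 = (48 + 5)*30 = 53*30 = 1590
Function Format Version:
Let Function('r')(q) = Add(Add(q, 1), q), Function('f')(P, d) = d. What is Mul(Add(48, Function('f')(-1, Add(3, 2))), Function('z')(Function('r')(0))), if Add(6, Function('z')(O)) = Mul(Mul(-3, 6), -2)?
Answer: 1590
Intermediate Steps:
Function('r')(q) = Add(1, Mul(2, q)) (Function('r')(q) = Add(Add(1, q), q) = Add(1, Mul(2, q)))
Function('z')(O) = 30 (Function('z')(O) = Add(-6, Mul(Mul(-3, 6), -2)) = Add(-6, Mul(-18, -2)) = Add(-6, 36) = 30)
Mul(Add(48, Function('f')(-1, Add(3, 2))), Function('z')(Function('r')(0))) = Mul(Add(48, Add(3, 2)), 30) = Mul(Add(48, 5), 30) = Mul(53, 30) = 1590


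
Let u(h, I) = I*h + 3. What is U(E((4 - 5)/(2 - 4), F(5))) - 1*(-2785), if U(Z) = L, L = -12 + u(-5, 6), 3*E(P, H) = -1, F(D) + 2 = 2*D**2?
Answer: 2746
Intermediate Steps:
F(D) = -2 + 2*D**2
u(h, I) = 3 + I*h
E(P, H) = -1/3 (E(P, H) = (1/3)*(-1) = -1/3)
L = -39 (L = -12 + (3 + 6*(-5)) = -12 + (3 - 30) = -12 - 27 = -39)
U(Z) = -39
U(E((4 - 5)/(2 - 4), F(5))) - 1*(-2785) = -39 - 1*(-2785) = -39 + 2785 = 2746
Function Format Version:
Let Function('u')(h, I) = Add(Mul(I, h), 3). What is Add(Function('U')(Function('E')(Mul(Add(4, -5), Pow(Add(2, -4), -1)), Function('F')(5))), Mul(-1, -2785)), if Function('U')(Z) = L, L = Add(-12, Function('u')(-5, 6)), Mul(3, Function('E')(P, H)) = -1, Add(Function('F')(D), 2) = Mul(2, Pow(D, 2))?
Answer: 2746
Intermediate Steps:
Function('F')(D) = Add(-2, Mul(2, Pow(D, 2)))
Function('u')(h, I) = Add(3, Mul(I, h))
Function('E')(P, H) = Rational(-1, 3) (Function('E')(P, H) = Mul(Rational(1, 3), -1) = Rational(-1, 3))
L = -39 (L = Add(-12, Add(3, Mul(6, -5))) = Add(-12, Add(3, -30)) = Add(-12, -27) = -39)
Function('U')(Z) = -39
Add(Function('U')(Function('E')(Mul(Add(4, -5), Pow(Add(2, -4), -1)), Function('F')(5))), Mul(-1, -2785)) = Add(-39, Mul(-1, -2785)) = Add(-39, 2785) = 2746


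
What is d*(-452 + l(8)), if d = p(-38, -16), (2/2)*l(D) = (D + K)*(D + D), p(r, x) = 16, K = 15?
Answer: -1344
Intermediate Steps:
l(D) = 2*D*(15 + D) (l(D) = (D + 15)*(D + D) = (15 + D)*(2*D) = 2*D*(15 + D))
d = 16
d*(-452 + l(8)) = 16*(-452 + 2*8*(15 + 8)) = 16*(-452 + 2*8*23) = 16*(-452 + 368) = 16*(-84) = -1344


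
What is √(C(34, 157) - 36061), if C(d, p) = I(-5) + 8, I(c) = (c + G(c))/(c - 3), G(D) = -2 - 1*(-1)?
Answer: I*√144209/2 ≈ 189.87*I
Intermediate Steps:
G(D) = -1 (G(D) = -2 + 1 = -1)
I(c) = (-1 + c)/(-3 + c) (I(c) = (c - 1)/(c - 3) = (-1 + c)/(-3 + c))
C(d, p) = 35/4 (C(d, p) = (-1 - 5)/(-3 - 5) + 8 = -6/(-8) + 8 = -⅛*(-6) + 8 = ¾ + 8 = 35/4)
√(C(34, 157) - 36061) = √(35/4 - 36061) = √(-144209/4) = I*√144209/2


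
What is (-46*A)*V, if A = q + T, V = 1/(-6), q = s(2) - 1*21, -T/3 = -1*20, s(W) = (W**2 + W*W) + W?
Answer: 1127/3 ≈ 375.67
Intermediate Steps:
s(W) = W + 2*W**2 (s(W) = (W**2 + W**2) + W = 2*W**2 + W = W + 2*W**2)
T = 60 (T = -(-3)*20 = -3*(-20) = 60)
q = -11 (q = 2*(1 + 2*2) - 1*21 = 2*(1 + 4) - 21 = 2*5 - 21 = 10 - 21 = -11)
V = -1/6 ≈ -0.16667
A = 49 (A = -11 + 60 = 49)
(-46*A)*V = -46*49*(-1/6) = -2254*(-1/6) = 1127/3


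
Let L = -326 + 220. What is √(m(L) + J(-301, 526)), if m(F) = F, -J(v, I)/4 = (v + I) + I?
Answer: I*√3110 ≈ 55.767*I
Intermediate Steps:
J(v, I) = -8*I - 4*v (J(v, I) = -4*((v + I) + I) = -4*((I + v) + I) = -4*(v + 2*I) = -8*I - 4*v)
L = -106
√(m(L) + J(-301, 526)) = √(-106 + (-8*526 - 4*(-301))) = √(-106 + (-4208 + 1204)) = √(-106 - 3004) = √(-3110) = I*√3110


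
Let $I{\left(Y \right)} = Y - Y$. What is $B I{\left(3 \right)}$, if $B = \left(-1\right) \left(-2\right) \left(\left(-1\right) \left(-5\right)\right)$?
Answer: $0$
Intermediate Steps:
$I{\left(Y \right)} = 0$
$B = 10$ ($B = 2 \cdot 5 = 10$)
$B I{\left(3 \right)} = 10 \cdot 0 = 0$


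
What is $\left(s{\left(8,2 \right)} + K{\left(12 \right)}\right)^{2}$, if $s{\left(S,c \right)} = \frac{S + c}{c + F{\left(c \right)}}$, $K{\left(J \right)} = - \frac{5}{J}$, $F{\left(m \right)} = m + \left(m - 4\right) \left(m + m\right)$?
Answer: $\frac{1225}{144} \approx 8.5069$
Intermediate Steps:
$F{\left(m \right)} = m + 2 m \left(-4 + m\right)$ ($F{\left(m \right)} = m + \left(-4 + m\right) 2 m = m + 2 m \left(-4 + m\right)$)
$s{\left(S,c \right)} = \frac{S + c}{c + c \left(-7 + 2 c\right)}$
$\left(s{\left(8,2 \right)} + K{\left(12 \right)}\right)^{2} = \left(\frac{8 + 2}{2 \cdot 2 \left(-3 + 2\right)} - \frac{5}{12}\right)^{2} = \left(\frac{1}{2} \cdot \frac{1}{2} \frac{1}{-1} \cdot 10 - \frac{5}{12}\right)^{2} = \left(\frac{1}{2} \cdot \frac{1}{2} \left(-1\right) 10 - \frac{5}{12}\right)^{2} = \left(- \frac{5}{2} - \frac{5}{12}\right)^{2} = \left(- \frac{35}{12}\right)^{2} = \frac{1225}{144}$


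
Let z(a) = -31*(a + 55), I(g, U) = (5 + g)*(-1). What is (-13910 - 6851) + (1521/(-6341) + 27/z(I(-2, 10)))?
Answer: -212215170671/10221692 ≈ -20761.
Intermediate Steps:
I(g, U) = -5 - g
z(a) = -1705 - 31*a (z(a) = -31*(55 + a) = -1705 - 31*a)
(-13910 - 6851) + (1521/(-6341) + 27/z(I(-2, 10))) = (-13910 - 6851) + (1521/(-6341) + 27/(-1705 - 31*(-5 - 1*(-2)))) = -20761 + (1521*(-1/6341) + 27/(-1705 - 31*(-5 + 2))) = -20761 + (-1521/6341 + 27/(-1705 - 31*(-3))) = -20761 + (-1521/6341 + 27/(-1705 + 93)) = -20761 + (-1521/6341 + 27/(-1612)) = -20761 + (-1521/6341 + 27*(-1/1612)) = -20761 + (-1521/6341 - 27/1612) = -20761 - 2623059/10221692 = -212215170671/10221692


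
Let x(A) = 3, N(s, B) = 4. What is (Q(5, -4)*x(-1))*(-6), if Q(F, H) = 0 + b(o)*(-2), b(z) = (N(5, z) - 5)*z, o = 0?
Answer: 0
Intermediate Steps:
b(z) = -z (b(z) = (4 - 5)*z = -z)
Q(F, H) = 0 (Q(F, H) = 0 - 1*0*(-2) = 0 + 0*(-2) = 0 + 0 = 0)
(Q(5, -4)*x(-1))*(-6) = (0*3)*(-6) = 0*(-6) = 0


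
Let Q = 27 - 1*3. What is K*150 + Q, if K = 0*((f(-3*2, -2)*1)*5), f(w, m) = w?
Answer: 24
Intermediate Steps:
Q = 24 (Q = 27 - 3 = 24)
K = 0 (K = 0*((-3*2*1)*5) = 0*(-6*1*5) = 0*(-6*5) = 0*(-30) = 0)
K*150 + Q = 0*150 + 24 = 0 + 24 = 24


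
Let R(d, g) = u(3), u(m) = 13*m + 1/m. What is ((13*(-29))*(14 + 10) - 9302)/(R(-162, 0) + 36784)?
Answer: -5505/11047 ≈ -0.49833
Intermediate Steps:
u(m) = 1/m + 13*m (u(m) = 13*m + 1/m = 1/m + 13*m)
R(d, g) = 118/3 (R(d, g) = 1/3 + 13*3 = 1/3 + 39 = 118/3)
((13*(-29))*(14 + 10) - 9302)/(R(-162, 0) + 36784) = ((13*(-29))*(14 + 10) - 9302)/(118/3 + 36784) = (-377*24 - 9302)/(110470/3) = (-9048 - 9302)*(3/110470) = -18350*3/110470 = -5505/11047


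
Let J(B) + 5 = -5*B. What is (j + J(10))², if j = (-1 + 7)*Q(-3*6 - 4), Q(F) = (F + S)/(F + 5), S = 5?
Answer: 2401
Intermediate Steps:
Q(F) = 1 (Q(F) = (F + 5)/(F + 5) = (5 + F)/(5 + F) = 1)
J(B) = -5 - 5*B
j = 6 (j = (-1 + 7)*1 = 6*1 = 6)
(j + J(10))² = (6 + (-5 - 5*10))² = (6 + (-5 - 50))² = (6 - 55)² = (-49)² = 2401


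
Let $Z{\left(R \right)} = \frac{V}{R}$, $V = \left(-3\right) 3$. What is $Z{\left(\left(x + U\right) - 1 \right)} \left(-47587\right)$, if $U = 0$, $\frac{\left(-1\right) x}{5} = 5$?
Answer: $- \frac{428283}{26} \approx -16472.0$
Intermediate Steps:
$x = -25$ ($x = \left(-5\right) 5 = -25$)
$V = -9$
$Z{\left(R \right)} = - \frac{9}{R}$
$Z{\left(\left(x + U\right) - 1 \right)} \left(-47587\right) = - \frac{9}{\left(-25 + 0\right) - 1} \left(-47587\right) = - \frac{9}{-25 - 1} \left(-47587\right) = - \frac{9}{-26} \left(-47587\right) = \left(-9\right) \left(- \frac{1}{26}\right) \left(-47587\right) = \frac{9}{26} \left(-47587\right) = - \frac{428283}{26}$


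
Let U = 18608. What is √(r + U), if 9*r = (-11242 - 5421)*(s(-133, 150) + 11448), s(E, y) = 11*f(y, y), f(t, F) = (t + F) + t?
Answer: I*√30341378 ≈ 5508.3*I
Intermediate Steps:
f(t, F) = F + 2*t (f(t, F) = (F + t) + t = F + 2*t)
s(E, y) = 33*y (s(E, y) = 11*(y + 2*y) = 11*(3*y) = 33*y)
r = -30359986 (r = ((-11242 - 5421)*(33*150 + 11448))/9 = (-16663*(4950 + 11448))/9 = (-16663*16398)/9 = (⅑)*(-273239874) = -30359986)
√(r + U) = √(-30359986 + 18608) = √(-30341378) = I*√30341378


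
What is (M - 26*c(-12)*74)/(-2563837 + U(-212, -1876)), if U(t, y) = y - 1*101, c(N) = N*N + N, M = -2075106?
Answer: 1164537/1282907 ≈ 0.90773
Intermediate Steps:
c(N) = N + N² (c(N) = N² + N = N + N²)
U(t, y) = -101 + y (U(t, y) = y - 101 = -101 + y)
(M - 26*c(-12)*74)/(-2563837 + U(-212, -1876)) = (-2075106 - (-312)*(1 - 12)*74)/(-2563837 + (-101 - 1876)) = (-2075106 - (-312)*(-11)*74)/(-2563837 - 1977) = (-2075106 - 26*132*74)/(-2565814) = (-2075106 - 3432*74)*(-1/2565814) = (-2075106 - 253968)*(-1/2565814) = -2329074*(-1/2565814) = 1164537/1282907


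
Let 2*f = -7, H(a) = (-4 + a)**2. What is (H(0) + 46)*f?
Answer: -217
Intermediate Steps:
f = -7/2 (f = (1/2)*(-7) = -7/2 ≈ -3.5000)
(H(0) + 46)*f = ((-4 + 0)**2 + 46)*(-7/2) = ((-4)**2 + 46)*(-7/2) = (16 + 46)*(-7/2) = 62*(-7/2) = -217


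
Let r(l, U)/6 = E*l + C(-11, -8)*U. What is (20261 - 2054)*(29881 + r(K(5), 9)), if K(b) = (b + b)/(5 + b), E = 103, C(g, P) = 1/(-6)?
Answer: 555131430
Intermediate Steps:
C(g, P) = -1/6
K(b) = 2*b/(5 + b) (K(b) = (2*b)/(5 + b) = 2*b/(5 + b))
r(l, U) = -U + 618*l (r(l, U) = 6*(103*l - U/6) = -U + 618*l)
(20261 - 2054)*(29881 + r(K(5), 9)) = (20261 - 2054)*(29881 + (-1*9 + 618*(2*5/(5 + 5)))) = 18207*(29881 + (-9 + 618*(2*5/10))) = 18207*(29881 + (-9 + 618*(2*5*(1/10)))) = 18207*(29881 + (-9 + 618*1)) = 18207*(29881 + (-9 + 618)) = 18207*(29881 + 609) = 18207*30490 = 555131430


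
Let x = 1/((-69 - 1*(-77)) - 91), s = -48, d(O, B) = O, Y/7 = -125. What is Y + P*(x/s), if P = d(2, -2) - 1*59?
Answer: -1162019/1328 ≈ -875.01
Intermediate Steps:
Y = -875 (Y = 7*(-125) = -875)
x = -1/83 (x = 1/((-69 + 77) - 91) = 1/(8 - 91) = 1/(-83) = -1/83 ≈ -0.012048)
P = -57 (P = 2 - 1*59 = 2 - 59 = -57)
Y + P*(x/s) = -875 - (-57)/(83*(-48)) = -875 - (-57)*(-1)/(83*48) = -875 - 57*1/3984 = -875 - 19/1328 = -1162019/1328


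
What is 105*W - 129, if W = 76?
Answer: 7851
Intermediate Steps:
105*W - 129 = 105*76 - 129 = 7980 - 129 = 7851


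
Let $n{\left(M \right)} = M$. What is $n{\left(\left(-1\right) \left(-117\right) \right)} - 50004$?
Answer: $-49887$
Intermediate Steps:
$n{\left(\left(-1\right) \left(-117\right) \right)} - 50004 = \left(-1\right) \left(-117\right) - 50004 = 117 - 50004 = -49887$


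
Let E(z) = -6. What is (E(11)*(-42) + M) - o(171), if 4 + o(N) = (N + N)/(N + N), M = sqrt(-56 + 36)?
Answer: 255 + 2*I*sqrt(5) ≈ 255.0 + 4.4721*I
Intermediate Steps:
M = 2*I*sqrt(5) (M = sqrt(-20) = 2*I*sqrt(5) ≈ 4.4721*I)
o(N) = -3 (o(N) = -4 + (N + N)/(N + N) = -4 + (2*N)/((2*N)) = -4 + (2*N)*(1/(2*N)) = -4 + 1 = -3)
(E(11)*(-42) + M) - o(171) = (-6*(-42) + 2*I*sqrt(5)) - 1*(-3) = (252 + 2*I*sqrt(5)) + 3 = 255 + 2*I*sqrt(5)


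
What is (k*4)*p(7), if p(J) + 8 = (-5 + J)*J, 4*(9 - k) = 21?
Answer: 90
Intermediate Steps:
k = 15/4 (k = 9 - ¼*21 = 9 - 21/4 = 15/4 ≈ 3.7500)
p(J) = -8 + J*(-5 + J) (p(J) = -8 + (-5 + J)*J = -8 + J*(-5 + J))
(k*4)*p(7) = ((15/4)*4)*(-8 + 7² - 5*7) = 15*(-8 + 49 - 35) = 15*6 = 90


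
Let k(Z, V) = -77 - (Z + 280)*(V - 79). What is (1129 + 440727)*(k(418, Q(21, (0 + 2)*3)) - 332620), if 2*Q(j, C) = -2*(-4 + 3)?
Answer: -122947757568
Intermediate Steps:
Q(j, C) = 1 (Q(j, C) = (-2*(-4 + 3))/2 = (-2*(-1))/2 = (1/2)*2 = 1)
k(Z, V) = -77 - (-79 + V)*(280 + Z) (k(Z, V) = -77 - (280 + Z)*(-79 + V) = -77 - (-79 + V)*(280 + Z))
(1129 + 440727)*(k(418, Q(21, (0 + 2)*3)) - 332620) = (1129 + 440727)*((22043 - 280*1 + 79*418 - 1*1*418) - 332620) = 441856*((22043 - 280 + 33022 - 418) - 332620) = 441856*(54367 - 332620) = 441856*(-278253) = -122947757568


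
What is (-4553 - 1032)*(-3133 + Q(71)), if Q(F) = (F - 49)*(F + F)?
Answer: 50265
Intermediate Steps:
Q(F) = 2*F*(-49 + F) (Q(F) = (-49 + F)*(2*F) = 2*F*(-49 + F))
(-4553 - 1032)*(-3133 + Q(71)) = (-4553 - 1032)*(-3133 + 2*71*(-49 + 71)) = -5585*(-3133 + 2*71*22) = -5585*(-3133 + 3124) = -5585*(-9) = 50265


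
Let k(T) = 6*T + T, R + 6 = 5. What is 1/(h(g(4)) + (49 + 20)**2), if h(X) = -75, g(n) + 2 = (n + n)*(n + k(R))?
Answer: 1/4686 ≈ 0.00021340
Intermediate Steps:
R = -1 (R = -6 + 5 = -1)
k(T) = 7*T
g(n) = -2 + 2*n*(-7 + n) (g(n) = -2 + (n + n)*(n + 7*(-1)) = -2 + (2*n)*(n - 7) = -2 + (2*n)*(-7 + n) = -2 + 2*n*(-7 + n))
1/(h(g(4)) + (49 + 20)**2) = 1/(-75 + (49 + 20)**2) = 1/(-75 + 69**2) = 1/(-75 + 4761) = 1/4686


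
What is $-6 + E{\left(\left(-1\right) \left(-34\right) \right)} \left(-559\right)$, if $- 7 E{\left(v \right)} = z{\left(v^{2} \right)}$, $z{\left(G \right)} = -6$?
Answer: $- \frac{3396}{7} \approx -485.14$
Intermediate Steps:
$E{\left(v \right)} = \frac{6}{7}$ ($E{\left(v \right)} = \left(- \frac{1}{7}\right) \left(-6\right) = \frac{6}{7}$)
$-6 + E{\left(\left(-1\right) \left(-34\right) \right)} \left(-559\right) = -6 + \frac{6}{7} \left(-559\right) = -6 - \frac{3354}{7} = - \frac{3396}{7}$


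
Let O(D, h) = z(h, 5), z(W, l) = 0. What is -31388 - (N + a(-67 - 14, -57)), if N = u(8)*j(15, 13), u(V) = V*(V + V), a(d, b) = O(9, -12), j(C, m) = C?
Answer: -33308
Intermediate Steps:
O(D, h) = 0
a(d, b) = 0
u(V) = 2*V² (u(V) = V*(2*V) = 2*V²)
N = 1920 (N = (2*8²)*15 = (2*64)*15 = 128*15 = 1920)
-31388 - (N + a(-67 - 14, -57)) = -31388 - (1920 + 0) = -31388 - 1*1920 = -31388 - 1920 = -33308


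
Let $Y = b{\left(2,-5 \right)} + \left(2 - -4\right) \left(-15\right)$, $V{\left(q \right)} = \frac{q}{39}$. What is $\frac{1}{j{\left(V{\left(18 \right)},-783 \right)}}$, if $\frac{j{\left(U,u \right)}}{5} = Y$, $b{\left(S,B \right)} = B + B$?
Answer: $- \frac{1}{500} \approx -0.002$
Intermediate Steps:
$b{\left(S,B \right)} = 2 B$
$V{\left(q \right)} = \frac{q}{39}$ ($V{\left(q \right)} = q \frac{1}{39} = \frac{q}{39}$)
$Y = -100$ ($Y = 2 \left(-5\right) + \left(2 - -4\right) \left(-15\right) = -10 + \left(2 + 4\right) \left(-15\right) = -10 + 6 \left(-15\right) = -10 - 90 = -100$)
$j{\left(U,u \right)} = -500$ ($j{\left(U,u \right)} = 5 \left(-100\right) = -500$)
$\frac{1}{j{\left(V{\left(18 \right)},-783 \right)}} = \frac{1}{-500} = - \frac{1}{500}$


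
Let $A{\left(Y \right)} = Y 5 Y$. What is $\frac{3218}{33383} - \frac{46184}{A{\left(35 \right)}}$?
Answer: $- \frac{217435746}{29210125} \approx -7.4438$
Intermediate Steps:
$A{\left(Y \right)} = 5 Y^{2}$ ($A{\left(Y \right)} = 5 Y Y = 5 Y^{2}$)
$\frac{3218}{33383} - \frac{46184}{A{\left(35 \right)}} = \frac{3218}{33383} - \frac{46184}{5 \cdot 35^{2}} = 3218 \cdot \frac{1}{33383} - \frac{46184}{5 \cdot 1225} = \frac{3218}{33383} - \frac{46184}{6125} = - \frac{217435746}{29210125}$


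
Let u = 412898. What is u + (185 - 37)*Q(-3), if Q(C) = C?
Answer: 412454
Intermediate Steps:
u + (185 - 37)*Q(-3) = 412898 + (185 - 37)*(-3) = 412898 + 148*(-3) = 412898 - 444 = 412454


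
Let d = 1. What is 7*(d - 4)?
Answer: -21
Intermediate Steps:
7*(d - 4) = 7*(1 - 4) = 7*(-3) = -21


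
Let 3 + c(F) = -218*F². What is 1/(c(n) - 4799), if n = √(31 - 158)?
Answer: 1/22884 ≈ 4.3699e-5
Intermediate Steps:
n = I*√127 (n = √(-127) = I*√127 ≈ 11.269*I)
c(F) = -3 - 218*F²
1/(c(n) - 4799) = 1/((-3 - 218*(I*√127)²) - 4799) = 1/((-3 - 218*(-127)) - 4799) = 1/((-3 + 27686) - 4799) = 1/(27683 - 4799) = 1/22884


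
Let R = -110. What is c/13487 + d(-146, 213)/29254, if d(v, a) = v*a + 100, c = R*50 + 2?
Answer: -289454259/197274349 ≈ -1.4673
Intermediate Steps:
c = -5498 (c = -110*50 + 2 = -5500 + 2 = -5498)
d(v, a) = 100 + a*v (d(v, a) = a*v + 100 = 100 + a*v)
c/13487 + d(-146, 213)/29254 = -5498/13487 + (100 + 213*(-146))/29254 = -5498*1/13487 + (100 - 31098)*(1/29254) = -5498/13487 - 30998*1/29254 = -5498/13487 - 15499/14627 = -289454259/197274349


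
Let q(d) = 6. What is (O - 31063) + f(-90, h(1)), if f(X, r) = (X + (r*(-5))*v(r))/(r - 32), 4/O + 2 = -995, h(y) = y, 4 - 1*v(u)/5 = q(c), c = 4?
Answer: -960024385/30907 ≈ -31062.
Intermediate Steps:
v(u) = -10 (v(u) = 20 - 5*6 = 20 - 30 = -10)
O = -4/997 (O = 4/(-2 - 995) = 4/(-997) = 4*(-1/997) = -4/997 ≈ -0.0040120)
f(X, r) = (X + 50*r)/(-32 + r) (f(X, r) = (X + (r*(-5))*(-10))/(r - 32) = (X - 5*r*(-10))/(-32 + r) = (X + 50*r)/(-32 + r))
(O - 31063) + f(-90, h(1)) = (-4/997 - 31063) + (-90 + 50*1)/(-32 + 1) = -30969815/997 + (-90 + 50)/(-31) = -30969815/997 - 1/31*(-40) = -30969815/997 + 40/31 = -960024385/30907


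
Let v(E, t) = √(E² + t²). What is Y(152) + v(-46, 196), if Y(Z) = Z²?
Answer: 23104 + 2*√10133 ≈ 23305.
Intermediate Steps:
Y(152) + v(-46, 196) = 152² + √((-46)² + 196²) = 23104 + √(2116 + 38416) = 23104 + √40532 = 23104 + 2*√10133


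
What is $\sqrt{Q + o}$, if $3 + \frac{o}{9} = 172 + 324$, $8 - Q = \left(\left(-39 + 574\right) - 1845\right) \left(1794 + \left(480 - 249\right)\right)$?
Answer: $\sqrt{2657195} \approx 1630.1$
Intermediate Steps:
$Q = 2652758$ ($Q = 8 - \left(\left(-39 + 574\right) - 1845\right) \left(1794 + \left(480 - 249\right)\right) = 8 - \left(535 - 1845\right) \left(1794 + 231\right) = 8 - \left(-1310\right) 2025 = 8 - -2652750 = 8 + 2652750 = 2652758$)
$o = 4437$ ($o = -27 + 9 \left(172 + 324\right) = -27 + 9 \cdot 496 = -27 + 4464 = 4437$)
$\sqrt{Q + o} = \sqrt{2652758 + 4437} = \sqrt{2657195}$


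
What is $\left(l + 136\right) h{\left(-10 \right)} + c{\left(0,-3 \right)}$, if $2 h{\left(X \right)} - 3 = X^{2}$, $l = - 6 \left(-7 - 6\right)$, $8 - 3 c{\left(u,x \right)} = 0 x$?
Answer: $\frac{33071}{3} \approx 11024.0$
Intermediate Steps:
$c{\left(u,x \right)} = \frac{8}{3}$ ($c{\left(u,x \right)} = \frac{8}{3} - \frac{0 x}{3} = \frac{8}{3} - 0 = \frac{8}{3} + 0 = \frac{8}{3}$)
$l = 78$ ($l = \left(-6\right) \left(-13\right) = 78$)
$h{\left(X \right)} = \frac{3}{2} + \frac{X^{2}}{2}$
$\left(l + 136\right) h{\left(-10 \right)} + c{\left(0,-3 \right)} = \left(78 + 136\right) \left(\frac{3}{2} + \frac{\left(-10\right)^{2}}{2}\right) + \frac{8}{3} = 214 \left(\frac{3}{2} + \frac{1}{2} \cdot 100\right) + \frac{8}{3} = 214 \left(\frac{3}{2} + 50\right) + \frac{8}{3} = 214 \cdot \frac{103}{2} + \frac{8}{3} = 11021 + \frac{8}{3} = \frac{33071}{3}$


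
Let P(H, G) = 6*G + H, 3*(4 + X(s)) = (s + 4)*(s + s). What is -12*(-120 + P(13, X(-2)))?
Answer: 1764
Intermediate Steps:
X(s) = -4 + 2*s*(4 + s)/3 (X(s) = -4 + ((s + 4)*(s + s))/3 = -4 + ((4 + s)*(2*s))/3 = -4 + (2*s*(4 + s))/3 = -4 + 2*s*(4 + s)/3)
P(H, G) = H + 6*G
-12*(-120 + P(13, X(-2))) = -12*(-120 + (13 + 6*(-4 + (⅔)*(-2)² + (8/3)*(-2)))) = -12*(-120 + (13 + 6*(-4 + (⅔)*4 - 16/3))) = -12*(-120 + (13 + 6*(-4 + 8/3 - 16/3))) = -12*(-120 + (13 + 6*(-20/3))) = -12*(-120 + (13 - 40)) = -12*(-120 - 27) = -12*(-147) = 1764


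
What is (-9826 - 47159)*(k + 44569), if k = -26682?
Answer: -1019290695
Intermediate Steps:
(-9826 - 47159)*(k + 44569) = (-9826 - 47159)*(-26682 + 44569) = -56985*17887 = -1019290695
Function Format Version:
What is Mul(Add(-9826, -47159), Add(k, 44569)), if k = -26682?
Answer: -1019290695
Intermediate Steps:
Mul(Add(-9826, -47159), Add(k, 44569)) = Mul(Add(-9826, -47159), Add(-26682, 44569)) = Mul(-56985, 17887) = -1019290695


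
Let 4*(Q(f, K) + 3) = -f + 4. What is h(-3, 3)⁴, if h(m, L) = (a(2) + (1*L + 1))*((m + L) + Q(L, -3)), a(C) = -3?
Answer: 14641/256 ≈ 57.191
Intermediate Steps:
Q(f, K) = -2 - f/4 (Q(f, K) = -3 + (-f + 4)/4 = -3 + (4 - f)/4 = -3 + (1 - f/4) = -2 - f/4)
h(m, L) = (-2 + L)*(-2 + m + 3*L/4) (h(m, L) = (-3 + (1*L + 1))*((m + L) + (-2 - L/4)) = (-3 + (L + 1))*((L + m) + (-2 - L/4)) = (-3 + (1 + L))*(-2 + m + 3*L/4) = (-2 + L)*(-2 + m + 3*L/4))
h(-3, 3)⁴ = (4 - 2*(-3) - 7/2*3 + (¾)*3² + 3*(-3))⁴ = (4 + 6 - 21/2 + (¾)*9 - 9)⁴ = (4 + 6 - 21/2 + 27/4 - 9)⁴ = (-11/4)⁴ = 14641/256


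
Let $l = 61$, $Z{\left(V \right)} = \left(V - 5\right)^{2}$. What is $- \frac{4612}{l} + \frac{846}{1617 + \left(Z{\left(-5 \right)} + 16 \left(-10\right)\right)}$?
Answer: $- \frac{792142}{10553} \approx -75.063$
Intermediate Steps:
$Z{\left(V \right)} = \left(-5 + V\right)^{2}$
$- \frac{4612}{l} + \frac{846}{1617 + \left(Z{\left(-5 \right)} + 16 \left(-10\right)\right)} = - \frac{4612}{61} + \frac{846}{1617 + \left(\left(-5 - 5\right)^{2} + 16 \left(-10\right)\right)} = \left(-4612\right) \frac{1}{61} + \frac{846}{1617 - \left(160 - \left(-10\right)^{2}\right)} = - \frac{4612}{61} + \frac{846}{1617 + \left(100 - 160\right)} = - \frac{4612}{61} + \frac{846}{1617 - 60} = - \frac{4612}{61} + \frac{846}{1557} = - \frac{4612}{61} + 846 \cdot \frac{1}{1557} = - \frac{4612}{61} + \frac{94}{173} = - \frac{792142}{10553}$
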